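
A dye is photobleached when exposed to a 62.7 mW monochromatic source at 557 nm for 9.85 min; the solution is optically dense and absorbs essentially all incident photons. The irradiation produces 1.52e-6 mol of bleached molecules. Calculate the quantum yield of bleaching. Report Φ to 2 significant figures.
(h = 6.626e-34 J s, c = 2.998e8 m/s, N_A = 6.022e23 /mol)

Photon energy at 557 nm: hc/λ = (6.626e-34)(2.998e8)/(557e-9) = 3.566e-19 J.
Energy delivered: (62.7 mW)(591 s) = 37.06 J.
Photons incident: 37.06 / 3.566e-19 = 1.039e20, i.e. 1.039e20/6.022e23 = 1.725e-4 mol.
Φ = 1.52e-6 mol / 1.725e-4 mol photons = 0.0088.

Φ = 0.0088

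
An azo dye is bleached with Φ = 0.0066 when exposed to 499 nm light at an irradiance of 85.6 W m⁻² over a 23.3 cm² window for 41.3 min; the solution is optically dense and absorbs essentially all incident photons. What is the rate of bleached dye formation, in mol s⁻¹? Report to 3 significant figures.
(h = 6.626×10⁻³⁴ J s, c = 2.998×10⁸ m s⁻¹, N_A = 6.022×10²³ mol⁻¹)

Photon energy at 499 nm: hc/λ = (6.626×10⁻³⁴)(2.998×10⁸)/(499×10⁻⁹) = 3.981×10⁻¹⁹ J.
Energy delivered: (85.6 W m⁻²)(23.3×10⁻⁴ m²)(2478 s) = 494.2 J.
Photons incident: 494.2 / 3.981×10⁻¹⁹ = 1.241×10²¹, i.e. 1.241×10²¹/6.022×10²³ = 0.002061 mol.
Product formed: 0.0066 × 0.002061 = 1.360×10⁻⁵ mol.
Rate: 1.360×10⁻⁵ / 2478 s = 5.49×10⁻⁹ mol s⁻¹.

5.49×10⁻⁹ mol s⁻¹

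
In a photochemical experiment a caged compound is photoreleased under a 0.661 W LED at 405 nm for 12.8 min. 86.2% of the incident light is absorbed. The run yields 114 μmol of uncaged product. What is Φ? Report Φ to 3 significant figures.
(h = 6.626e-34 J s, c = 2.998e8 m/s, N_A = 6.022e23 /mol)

Product: 114 μmol = 1.14e-4 mol.
Photon energy at 405 nm: hc/λ = (6.626e-34)(2.998e8)/(405e-9) = 4.905e-19 J.
Energy delivered: (0.661 W)(768 s) = 507.6 J.
Photons incident: 507.6 / 4.905e-19 = 1.035e21, i.e. 1.035e21/6.022e23 = 0.001719 mol.
Photons absorbed: 0.862 × 0.001719 = 0.001482 mol.
Φ = 1.14e-4 mol / 0.001482 mol photons = 0.0769.

Φ = 0.0769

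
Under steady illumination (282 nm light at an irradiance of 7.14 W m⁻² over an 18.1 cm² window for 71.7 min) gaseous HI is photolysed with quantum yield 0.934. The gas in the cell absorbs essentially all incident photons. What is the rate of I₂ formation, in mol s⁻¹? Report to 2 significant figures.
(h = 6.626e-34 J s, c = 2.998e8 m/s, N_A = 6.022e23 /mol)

Photon energy at 282 nm: hc/λ = (6.626e-34)(2.998e8)/(282e-9) = 7.044e-19 J.
Energy delivered: (7.14 W m⁻²)(18.1e-4 m²)(4302 s) = 55.60 J.
Photons incident: 55.60 / 7.044e-19 = 7.893e19, i.e. 7.893e19/6.022e23 = 1.311e-4 mol.
Product formed: 0.934 × 1.311e-4 = 1.224e-4 mol.
Rate: 1.224e-4 / 4302 s = 2.8e-8 mol s⁻¹.

2.8e-8 mol s⁻¹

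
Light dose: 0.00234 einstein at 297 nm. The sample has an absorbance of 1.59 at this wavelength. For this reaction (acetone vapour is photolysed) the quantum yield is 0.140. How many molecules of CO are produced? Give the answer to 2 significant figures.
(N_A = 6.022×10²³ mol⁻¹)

1.9×10²⁰ molecules

Fraction absorbed: 1 − 10^(−1.59) = 0.9743.
Photons absorbed: 0.9743 × 0.00234 = 0.002280 mol.
Product: Φ × n_abs = 0.140 × 0.002280 = 3.192×10⁻⁴ mol.
As a count: 3.192×10⁻⁴ × 6.022×10²³ = 1.9×10²⁰.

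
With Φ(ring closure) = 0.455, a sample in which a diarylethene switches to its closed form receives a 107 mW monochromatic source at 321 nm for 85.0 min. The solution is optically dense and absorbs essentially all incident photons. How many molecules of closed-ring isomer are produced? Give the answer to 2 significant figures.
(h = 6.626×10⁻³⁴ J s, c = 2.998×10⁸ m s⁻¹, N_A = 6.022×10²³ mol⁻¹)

Photon energy at 321 nm: hc/λ = (6.626×10⁻³⁴)(2.998×10⁸)/(321×10⁻⁹) = 6.188×10⁻¹⁹ J.
Energy delivered: (107 mW)(5100 s) = 545.7 J.
Photons incident: 545.7 / 6.188×10⁻¹⁹ = 8.819×10²⁰, i.e. 8.819×10²⁰/6.022×10²³ = 0.001464 mol.
Product: Φ × n_abs = 0.455 × 0.001464 = 6.661×10⁻⁴ mol.
As a count: 6.661×10⁻⁴ × 6.022×10²³ = 4.0×10²⁰.

4.0×10²⁰ molecules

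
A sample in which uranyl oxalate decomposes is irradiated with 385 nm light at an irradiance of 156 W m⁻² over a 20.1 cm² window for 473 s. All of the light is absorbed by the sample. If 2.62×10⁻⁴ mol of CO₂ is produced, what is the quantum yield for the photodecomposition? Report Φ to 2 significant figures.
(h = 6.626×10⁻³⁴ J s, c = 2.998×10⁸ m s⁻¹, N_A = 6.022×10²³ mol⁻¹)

Photon energy at 385 nm: hc/λ = (6.626×10⁻³⁴)(2.998×10⁸)/(385×10⁻⁹) = 5.160×10⁻¹⁹ J.
Energy delivered: (156 W m⁻²)(20.1×10⁻⁴ m²)(473 s) = 148.3 J.
Photons incident: 148.3 / 5.160×10⁻¹⁹ = 2.874×10²⁰, i.e. 2.874×10²⁰/6.022×10²³ = 4.773×10⁻⁴ mol.
Φ = 2.62×10⁻⁴ mol / 4.773×10⁻⁴ mol photons = 0.55.

Φ = 0.55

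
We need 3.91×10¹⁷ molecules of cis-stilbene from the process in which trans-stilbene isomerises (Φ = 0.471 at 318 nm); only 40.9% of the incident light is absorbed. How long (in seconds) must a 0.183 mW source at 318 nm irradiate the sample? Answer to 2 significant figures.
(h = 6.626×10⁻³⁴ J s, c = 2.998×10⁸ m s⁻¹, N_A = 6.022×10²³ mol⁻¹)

t ≈ 6900 s

Product: 3.91×10¹⁷ / 6.022×10²³ = 6.493×10⁻⁷ mol.
Photons that must be absorbed: 6.493×10⁻⁷ / 0.471 = 1.379×10⁻⁶ mol.
Incident photons needed: 1.379×10⁻⁶ / 0.409 = 3.372×10⁻⁶ mol.
Photon energy: hc/λ = 6.247×10⁻¹⁹ J; per mole, 3.762×10⁵ J mol⁻¹.
Energy required: 3.372×10⁻⁶ × 3.762×10⁵ = 1.269 J.
Time: 1.269 J / 0.000183 W = 6900 s.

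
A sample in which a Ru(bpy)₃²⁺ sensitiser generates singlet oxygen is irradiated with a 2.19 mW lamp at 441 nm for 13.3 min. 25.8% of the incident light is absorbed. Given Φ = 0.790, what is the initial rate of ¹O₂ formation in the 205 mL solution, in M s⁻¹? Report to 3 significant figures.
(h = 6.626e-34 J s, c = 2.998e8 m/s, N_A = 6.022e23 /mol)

Photon energy at 441 nm: hc/λ = (6.626e-34)(2.998e8)/(441e-9) = 4.504e-19 J.
Energy delivered: (2.19 mW)(798 s) = 1.748 J.
Photons incident: 1.748 / 4.504e-19 = 3.881e18, i.e. 3.881e18/6.022e23 = 6.445e-6 mol.
Photons absorbed: 0.258 × 6.445e-6 = 1.663e-6 mol.
Product formed: 0.790 × 1.663e-6 = 1.314e-6 mol.
Rate: 1.314e-6 mol / (798 s × 0.205 L) = 8.03e-9 M s⁻¹.

8.03e-9 M s⁻¹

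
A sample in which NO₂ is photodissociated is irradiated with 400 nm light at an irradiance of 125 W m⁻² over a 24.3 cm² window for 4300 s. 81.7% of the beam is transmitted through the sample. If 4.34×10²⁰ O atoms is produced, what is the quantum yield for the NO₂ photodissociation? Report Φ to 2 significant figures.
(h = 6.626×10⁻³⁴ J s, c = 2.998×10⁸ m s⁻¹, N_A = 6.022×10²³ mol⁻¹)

Product: 4.34×10²⁰ / 6.022×10²³ = 7.207×10⁻⁴ mol.
Photon energy at 400 nm: hc/λ = (6.626×10⁻³⁴)(2.998×10⁸)/(400×10⁻⁹) = 4.966×10⁻¹⁹ J.
Energy delivered: (125 W m⁻²)(24.3×10⁻⁴ m²)(4300 s) = 1306 J.
Photons incident: 1306 / 4.966×10⁻¹⁹ = 2.630×10²¹, i.e. 2.630×10²¹/6.022×10²³ = 0.004367 mol.
Fraction absorbed: 1 − 81.7/100 = 0.1830.
Photons absorbed: 0.1830 × 0.004367 = 7.992×10⁻⁴ mol.
Φ = 7.207×10⁻⁴ mol / 7.992×10⁻⁴ mol photons = 0.90.

Φ = 0.90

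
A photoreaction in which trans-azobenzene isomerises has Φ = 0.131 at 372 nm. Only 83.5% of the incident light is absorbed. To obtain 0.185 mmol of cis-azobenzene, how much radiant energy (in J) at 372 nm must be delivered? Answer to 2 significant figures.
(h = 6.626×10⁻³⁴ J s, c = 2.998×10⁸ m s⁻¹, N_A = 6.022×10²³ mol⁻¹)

Product: 0.185 mmol = 1.85×10⁻⁴ mol.
Photons that must be absorbed: 1.85×10⁻⁴ / 0.131 = 0.001412 mol.
Incident photons needed: 0.001412 / 0.835 = 0.001691 mol.
Photon energy: hc/λ = 5.340×10⁻¹⁹ J; per mole, 3.216×10⁵ J mol⁻¹.
Energy required: 0.001691 × 3.216×10⁵ = 540 J.

540 J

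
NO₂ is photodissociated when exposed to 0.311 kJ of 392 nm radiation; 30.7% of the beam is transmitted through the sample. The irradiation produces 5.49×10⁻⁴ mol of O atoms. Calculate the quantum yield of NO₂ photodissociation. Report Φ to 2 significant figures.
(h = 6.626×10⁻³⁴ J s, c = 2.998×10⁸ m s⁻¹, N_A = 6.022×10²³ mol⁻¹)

Photon energy at 392 nm: hc/λ = (6.626×10⁻³⁴)(2.998×10⁸)/(392×10⁻⁹) = 5.068×10⁻¹⁹ J.
Incident energy: 0.311 kJ = 311 J.
Photons incident: 311 / 5.068×10⁻¹⁹ = 6.137×10²⁰, i.e. 6.137×10²⁰/6.022×10²³ = 0.001019 mol.
Fraction absorbed: 1 − 30.7/100 = 0.6930.
Photons absorbed: 0.6930 × 0.001019 = 7.062×10⁻⁴ mol.
Φ = 5.49×10⁻⁴ mol / 7.062×10⁻⁴ mol photons = 0.78.

Φ = 0.78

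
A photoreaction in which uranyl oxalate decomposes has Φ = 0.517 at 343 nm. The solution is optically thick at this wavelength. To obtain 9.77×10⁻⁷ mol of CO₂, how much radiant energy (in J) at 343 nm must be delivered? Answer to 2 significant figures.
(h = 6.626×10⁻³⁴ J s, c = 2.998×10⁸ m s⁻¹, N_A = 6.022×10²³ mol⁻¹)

Photons that must be absorbed: 9.77×10⁻⁷ / 0.517 = 1.890×10⁻⁶ mol.
Photon energy: hc/λ = 5.791×10⁻¹⁹ J; per mole, 3.487×10⁵ J mol⁻¹.
Energy required: 1.890×10⁻⁶ × 3.487×10⁵ = 0.66 J.

0.66 J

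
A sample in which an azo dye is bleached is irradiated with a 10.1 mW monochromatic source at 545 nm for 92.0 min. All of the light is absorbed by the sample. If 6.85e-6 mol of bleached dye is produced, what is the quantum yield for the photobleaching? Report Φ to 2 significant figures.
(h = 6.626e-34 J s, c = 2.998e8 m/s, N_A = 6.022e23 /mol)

Φ = 0.027

Photon energy at 545 nm: hc/λ = (6.626e-34)(2.998e8)/(545e-9) = 3.645e-19 J.
Energy delivered: (10.1 mW)(5520 s) = 55.75 J.
Photons incident: 55.75 / 3.645e-19 = 1.529e20, i.e. 1.529e20/6.022e23 = 2.539e-4 mol.
Φ = 6.85e-6 mol / 2.539e-4 mol photons = 0.027.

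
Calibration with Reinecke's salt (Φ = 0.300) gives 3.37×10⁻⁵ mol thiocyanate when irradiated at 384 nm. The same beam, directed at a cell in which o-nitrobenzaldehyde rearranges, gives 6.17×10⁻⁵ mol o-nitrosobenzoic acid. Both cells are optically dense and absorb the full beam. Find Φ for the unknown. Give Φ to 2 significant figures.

Photons absorbed by the actinometer: 3.37×10⁻⁵ / 0.300 = 1.123×10⁻⁴ mol.
Φ(unknown) = 6.17×10⁻⁵ / 1.123×10⁻⁴ = 0.55.

Φ = 0.55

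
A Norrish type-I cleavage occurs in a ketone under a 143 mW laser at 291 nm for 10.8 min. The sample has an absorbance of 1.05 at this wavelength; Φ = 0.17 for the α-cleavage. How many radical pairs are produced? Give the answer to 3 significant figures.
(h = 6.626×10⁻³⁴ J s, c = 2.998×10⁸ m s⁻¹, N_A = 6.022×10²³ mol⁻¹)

2.10×10¹⁹ radical pairs

Photon energy at 291 nm: hc/λ = (6.626×10⁻³⁴)(2.998×10⁸)/(291×10⁻⁹) = 6.826×10⁻¹⁹ J.
Energy delivered: (143 mW)(648 s) = 92.66 J.
Photons incident: 92.66 / 6.826×10⁻¹⁹ = 1.357×10²⁰, i.e. 1.357×10²⁰/6.022×10²³ = 2.253×10⁻⁴ mol.
Fraction absorbed: 1 − 10^(−1.05) = 0.9109.
Photons absorbed: 0.9109 × 2.253×10⁻⁴ = 2.052×10⁻⁴ mol.
Product: Φ × n_abs = 0.17 × 2.052×10⁻⁴ = 3.488×10⁻⁵ mol.
As a count: 3.488×10⁻⁵ × 6.022×10²³ = 2.10×10¹⁹.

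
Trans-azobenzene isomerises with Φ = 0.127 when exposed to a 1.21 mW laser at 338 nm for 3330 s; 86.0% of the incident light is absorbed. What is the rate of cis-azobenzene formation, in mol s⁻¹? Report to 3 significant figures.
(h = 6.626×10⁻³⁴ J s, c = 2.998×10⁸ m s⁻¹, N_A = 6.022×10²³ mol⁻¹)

Photon energy at 338 nm: hc/λ = (6.626×10⁻³⁴)(2.998×10⁸)/(338×10⁻⁹) = 5.877×10⁻¹⁹ J.
Energy delivered: (1.21 mW)(3330 s) = 4.029 J.
Photons incident: 4.029 / 5.877×10⁻¹⁹ = 6.856×10¹⁸, i.e. 6.856×10¹⁸/6.022×10²³ = 1.138×10⁻⁵ mol.
Photons absorbed: 0.860 × 1.138×10⁻⁵ = 9.787×10⁻⁶ mol.
Product formed: 0.127 × 9.787×10⁻⁶ = 1.243×10⁻⁶ mol.
Rate: 1.243×10⁻⁶ / 3330 s = 3.73×10⁻¹⁰ mol s⁻¹.

3.73×10⁻¹⁰ mol s⁻¹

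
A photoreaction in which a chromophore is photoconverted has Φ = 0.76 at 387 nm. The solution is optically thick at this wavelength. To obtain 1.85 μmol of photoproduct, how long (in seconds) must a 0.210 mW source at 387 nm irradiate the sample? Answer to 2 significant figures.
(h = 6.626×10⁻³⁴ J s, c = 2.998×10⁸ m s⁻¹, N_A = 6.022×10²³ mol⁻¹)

Product: 1.85 μmol = 1.85×10⁻⁶ mol.
Photons that must be absorbed: 1.85×10⁻⁶ / 0.76 = 2.434×10⁻⁶ mol.
Photon energy: hc/λ = 5.133×10⁻¹⁹ J; per mole, 3.091×10⁵ J mol⁻¹.
Energy required: 2.434×10⁻⁶ × 3.091×10⁵ = 0.7523 J.
Time: 0.7523 J / 0.00021 W = 3600 s.

t ≈ 3600 s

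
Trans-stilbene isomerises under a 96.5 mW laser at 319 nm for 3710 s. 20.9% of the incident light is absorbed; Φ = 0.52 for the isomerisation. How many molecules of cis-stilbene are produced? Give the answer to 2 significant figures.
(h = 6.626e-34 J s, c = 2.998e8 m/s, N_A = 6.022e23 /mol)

Photon energy at 319 nm: hc/λ = (6.626e-34)(2.998e8)/(319e-9) = 6.227e-19 J.
Energy delivered: (96.5 mW)(3710 s) = 358.0 J.
Photons incident: 358.0 / 6.227e-19 = 5.749e20, i.e. 5.749e20/6.022e23 = 9.547e-4 mol.
Photons absorbed: 0.209 × 9.547e-4 = 1.995e-4 mol.
Product: Φ × n_abs = 0.52 × 1.995e-4 = 1.037e-4 mol.
As a count: 1.037e-4 × 6.022e23 = 6.2e19.

6.2e19 molecules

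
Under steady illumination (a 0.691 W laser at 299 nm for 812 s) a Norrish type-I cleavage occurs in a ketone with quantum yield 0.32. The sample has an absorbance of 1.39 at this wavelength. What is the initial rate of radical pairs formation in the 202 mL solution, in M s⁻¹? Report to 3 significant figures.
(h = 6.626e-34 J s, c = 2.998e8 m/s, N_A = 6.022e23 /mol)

Photon energy at 299 nm: hc/λ = (6.626e-34)(2.998e8)/(299e-9) = 6.644e-19 J.
Energy delivered: (0.691 W)(812 s) = 561.1 J.
Photons incident: 561.1 / 6.644e-19 = 8.445e20, i.e. 8.445e20/6.022e23 = 0.001402 mol.
Fraction absorbed: 1 − 10^(−1.39) = 0.9593.
Photons absorbed: 0.9593 × 0.001402 = 0.001345 mol.
Product formed: 0.32 × 0.001345 = 4.304e-4 mol.
Rate: 4.304e-4 mol / (812 s × 0.202 L) = 2.62e-6 M s⁻¹.

2.62e-6 M s⁻¹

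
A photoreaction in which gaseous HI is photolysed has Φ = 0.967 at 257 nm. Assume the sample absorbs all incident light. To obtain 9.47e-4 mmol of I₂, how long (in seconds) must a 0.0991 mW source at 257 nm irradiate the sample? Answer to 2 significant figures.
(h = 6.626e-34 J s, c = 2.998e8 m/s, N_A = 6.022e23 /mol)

Product: 9.47e-4 mmol = 9.47e-7 mol.
Photons that must be absorbed: 9.47e-7 / 0.967 = 9.793e-7 mol.
Photon energy: hc/λ = 7.729e-19 J; per mole, 4.654e5 J mol⁻¹.
Energy required: 9.793e-7 × 4.654e5 = 0.4558 J.
Time: 0.4558 J / 9.91e-05 W = 4600 s.

t ≈ 4600 s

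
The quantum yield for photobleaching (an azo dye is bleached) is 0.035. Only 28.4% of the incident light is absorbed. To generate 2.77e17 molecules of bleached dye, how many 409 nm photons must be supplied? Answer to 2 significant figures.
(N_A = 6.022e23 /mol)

Product: 2.77e17 / 6.022e23 = 4.600e-7 mol.
Photons that must be absorbed: 4.600e-7 / 0.035 = 1.314e-5 mol.
Incident photons needed: 1.314e-5 / 0.284 = 4.627e-5 mol.
Photon count: 4.627e-5 × 6.022e23 = 2.8e19.

2.8e19 photons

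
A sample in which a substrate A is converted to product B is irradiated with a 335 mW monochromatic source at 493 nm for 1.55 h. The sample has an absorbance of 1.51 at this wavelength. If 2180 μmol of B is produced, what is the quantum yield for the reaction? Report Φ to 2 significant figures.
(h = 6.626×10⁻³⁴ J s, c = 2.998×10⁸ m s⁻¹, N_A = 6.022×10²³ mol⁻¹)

Product: 2180 μmol = 0.00218 mol.
Photon energy at 493 nm: hc/λ = (6.626×10⁻³⁴)(2.998×10⁸)/(493×10⁻⁹) = 4.029×10⁻¹⁹ J.
Energy delivered: (335 mW)(5580 s) = 1869 J.
Photons incident: 1869 / 4.029×10⁻¹⁹ = 4.639×10²¹, i.e. 4.639×10²¹/6.022×10²³ = 0.007703 mol.
Fraction absorbed: 1 − 10^(−1.51) = 0.9691.
Photons absorbed: 0.9691 × 0.007703 = 0.007465 mol.
Φ = 0.00218 mol / 0.007465 mol photons = 0.29.

Φ = 0.29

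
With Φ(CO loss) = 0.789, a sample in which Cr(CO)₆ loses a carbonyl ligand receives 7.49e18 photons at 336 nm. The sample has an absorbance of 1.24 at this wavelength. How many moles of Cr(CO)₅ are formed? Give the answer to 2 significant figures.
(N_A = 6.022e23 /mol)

9.2e-6 mol

Moles of photons: 7.49e18 / 6.022e23 = 1.244e-5 mol.
Fraction absorbed: 1 − 10^(−1.24) = 0.9425.
Photons absorbed: 0.9425 × 1.244e-5 = 1.172e-5 mol.
Product: Φ × n_abs = 0.789 × 1.172e-5 = 9.247e-6 mol.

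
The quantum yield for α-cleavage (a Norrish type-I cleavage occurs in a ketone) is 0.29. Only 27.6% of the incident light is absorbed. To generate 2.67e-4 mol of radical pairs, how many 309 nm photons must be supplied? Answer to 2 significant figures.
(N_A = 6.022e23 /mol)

2.0e21 photons

Photons that must be absorbed: 2.67e-4 / 0.29 = 9.207e-4 mol.
Incident photons needed: 9.207e-4 / 0.276 = 0.003336 mol.
Photon count: 0.003336 × 6.022e23 = 2.0e21.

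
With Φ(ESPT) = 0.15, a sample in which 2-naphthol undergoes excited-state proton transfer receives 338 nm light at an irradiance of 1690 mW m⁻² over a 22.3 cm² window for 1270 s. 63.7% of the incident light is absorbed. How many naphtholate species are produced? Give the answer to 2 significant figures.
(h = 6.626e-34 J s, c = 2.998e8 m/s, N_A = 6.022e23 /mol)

Photon energy at 338 nm: hc/λ = (6.626e-34)(2.998e8)/(338e-9) = 5.877e-19 J.
Energy delivered: (1690 mW m⁻²)(22.3e-4 m²)(1270 s) = 4.786 J.
Photons incident: 4.786 / 5.877e-19 = 8.144e18, i.e. 8.144e18/6.022e23 = 1.352e-5 mol.
Photons absorbed: 0.637 × 1.352e-5 = 8.612e-6 mol.
Product: Φ × n_abs = 0.15 × 8.612e-6 = 1.292e-6 mol.
As a count: 1.292e-6 × 6.022e23 = 7.8e17.

7.8e17 species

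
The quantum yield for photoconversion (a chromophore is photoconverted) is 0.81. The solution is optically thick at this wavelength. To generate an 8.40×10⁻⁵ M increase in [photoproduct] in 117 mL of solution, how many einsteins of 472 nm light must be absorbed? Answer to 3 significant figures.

1.21×10⁻⁵ einstein

Product: (8.40×10⁻⁵ M)(0.117 L) = 9.828×10⁻⁶ mol.
Photons that must be absorbed: 9.828×10⁻⁶ / 0.81 = 1.213×10⁻⁵ mol.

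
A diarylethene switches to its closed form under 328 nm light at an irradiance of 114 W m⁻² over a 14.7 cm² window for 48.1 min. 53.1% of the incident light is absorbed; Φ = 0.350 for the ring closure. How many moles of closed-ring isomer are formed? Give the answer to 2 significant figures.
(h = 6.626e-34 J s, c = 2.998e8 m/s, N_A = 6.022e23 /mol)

Photon energy at 328 nm: hc/λ = (6.626e-34)(2.998e8)/(328e-9) = 6.056e-19 J.
Energy delivered: (114 W m⁻²)(14.7e-4 m²)(2886 s) = 483.6 J.
Photons incident: 483.6 / 6.056e-19 = 7.985e20, i.e. 7.985e20/6.022e23 = 0.001326 mol.
Photons absorbed: 0.531 × 0.001326 = 7.041e-4 mol.
Product: Φ × n_abs = 0.350 × 7.041e-4 = 2.464e-4 mol.

2.5e-4 mol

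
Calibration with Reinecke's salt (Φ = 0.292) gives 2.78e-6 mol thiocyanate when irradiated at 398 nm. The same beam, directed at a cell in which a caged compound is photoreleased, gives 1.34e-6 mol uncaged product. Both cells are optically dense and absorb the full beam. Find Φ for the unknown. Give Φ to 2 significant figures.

Φ = 0.14

Photons absorbed by the actinometer: 2.78e-6 / 0.292 = 9.521e-6 mol.
Φ(unknown) = 1.34e-6 / 9.521e-6 = 0.14.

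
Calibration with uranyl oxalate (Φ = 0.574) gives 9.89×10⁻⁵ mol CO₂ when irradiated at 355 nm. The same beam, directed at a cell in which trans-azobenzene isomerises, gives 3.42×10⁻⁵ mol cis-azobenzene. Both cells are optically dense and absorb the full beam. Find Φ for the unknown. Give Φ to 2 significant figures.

Φ = 0.20

Photons absorbed by the actinometer: 9.89×10⁻⁵ / 0.574 = 1.723×10⁻⁴ mol.
Φ(unknown) = 3.42×10⁻⁵ / 1.723×10⁻⁴ = 0.20.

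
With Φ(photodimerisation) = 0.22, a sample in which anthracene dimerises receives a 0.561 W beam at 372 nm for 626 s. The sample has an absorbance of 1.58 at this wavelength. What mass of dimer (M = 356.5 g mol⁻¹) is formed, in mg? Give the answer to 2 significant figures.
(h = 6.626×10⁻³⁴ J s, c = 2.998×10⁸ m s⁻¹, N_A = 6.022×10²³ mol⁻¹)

Photon energy at 372 nm: hc/λ = (6.626×10⁻³⁴)(2.998×10⁸)/(372×10⁻⁹) = 5.340×10⁻¹⁹ J.
Energy delivered: (0.561 W)(626 s) = 351.2 J.
Photons incident: 351.2 / 5.340×10⁻¹⁹ = 6.577×10²⁰, i.e. 6.577×10²⁰/6.022×10²³ = 0.001092 mol.
Fraction absorbed: 1 − 10^(−1.58) = 0.9737.
Photons absorbed: 0.9737 × 0.001092 = 0.001063 mol.
Product: Φ × n_abs = 0.22 × 0.001063 = 2.339×10⁻⁴ mol.
Mass: 2.339×10⁻⁴ × 356.5 = 0.08339 g = 83 mg.

83 mg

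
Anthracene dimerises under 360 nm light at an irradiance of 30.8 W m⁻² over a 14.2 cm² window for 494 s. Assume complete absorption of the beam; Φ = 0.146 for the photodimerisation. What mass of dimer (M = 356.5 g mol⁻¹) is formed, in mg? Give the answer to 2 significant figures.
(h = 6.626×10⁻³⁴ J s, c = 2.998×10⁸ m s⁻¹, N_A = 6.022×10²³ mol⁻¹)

Photon energy at 360 nm: hc/λ = (6.626×10⁻³⁴)(2.998×10⁸)/(360×10⁻⁹) = 5.518×10⁻¹⁹ J.
Energy delivered: (30.8 W m⁻²)(14.2×10⁻⁴ m²)(494 s) = 21.61 J.
Photons incident: 21.61 / 5.518×10⁻¹⁹ = 3.916×10¹⁹, i.e. 3.916×10¹⁹/6.022×10²³ = 6.503×10⁻⁵ mol.
Product: Φ × n_abs = 0.146 × 6.503×10⁻⁵ = 9.494×10⁻⁶ mol.
Mass: 9.494×10⁻⁶ × 356.5 = 0.003385 g = 3.4 mg.

3.4 mg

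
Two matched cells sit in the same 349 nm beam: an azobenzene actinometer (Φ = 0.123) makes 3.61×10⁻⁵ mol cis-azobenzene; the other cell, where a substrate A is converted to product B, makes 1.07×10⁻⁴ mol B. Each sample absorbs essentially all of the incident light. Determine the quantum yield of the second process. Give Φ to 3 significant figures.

Photons absorbed by the actinometer: 3.61×10⁻⁵ / 0.123 = 2.935×10⁻⁴ mol.
Φ(unknown) = 1.07×10⁻⁴ / 2.935×10⁻⁴ = 0.365.

Φ = 0.365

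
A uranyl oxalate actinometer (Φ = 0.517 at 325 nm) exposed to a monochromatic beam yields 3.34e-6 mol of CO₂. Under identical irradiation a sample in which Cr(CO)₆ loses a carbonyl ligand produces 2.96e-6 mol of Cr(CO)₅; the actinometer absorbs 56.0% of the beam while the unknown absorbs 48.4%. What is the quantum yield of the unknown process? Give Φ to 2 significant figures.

Photons absorbed by the actinometer: 3.34e-6 / 0.517 = 6.460e-6 mol.
Incident flux: 6.460e-6 / 0.560 = 1.154e-5 einstein.
Absorbed by unknown: 0.484 × 1.154e-5 = 5.585e-6 mol.
Φ(unknown) = 2.96e-6 / 5.585e-6 = 0.53.

Φ = 0.53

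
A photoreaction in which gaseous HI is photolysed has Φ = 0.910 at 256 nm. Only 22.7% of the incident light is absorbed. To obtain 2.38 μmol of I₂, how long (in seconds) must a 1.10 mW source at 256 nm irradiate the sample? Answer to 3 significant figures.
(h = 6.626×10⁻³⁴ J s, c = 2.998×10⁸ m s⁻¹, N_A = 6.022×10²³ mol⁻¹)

Product: 2.38 μmol = 2.38×10⁻⁶ mol.
Photons that must be absorbed: 2.38×10⁻⁶ / 0.910 = 2.615×10⁻⁶ mol.
Incident photons needed: 2.615×10⁻⁶ / 0.227 = 1.152×10⁻⁵ mol.
Photon energy: hc/λ = 7.760×10⁻¹⁹ J; per mole, 4.673×10⁵ J mol⁻¹.
Energy required: 1.152×10⁻⁵ × 4.673×10⁵ = 5.383 J.
Time: 5.383 J / 0.0011 W = 4890 s.

t ≈ 4890 s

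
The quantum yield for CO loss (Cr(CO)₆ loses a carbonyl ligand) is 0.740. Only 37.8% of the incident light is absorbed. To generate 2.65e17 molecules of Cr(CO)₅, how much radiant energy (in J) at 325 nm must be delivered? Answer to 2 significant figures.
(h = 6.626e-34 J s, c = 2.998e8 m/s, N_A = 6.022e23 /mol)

0.58 J

Product: 2.65e17 / 6.022e23 = 4.401e-7 mol.
Photons that must be absorbed: 4.401e-7 / 0.740 = 5.947e-7 mol.
Incident photons needed: 5.947e-7 / 0.378 = 1.573e-6 mol.
Photon energy: hc/λ = 6.112e-19 J; per mole, 3.681e5 J mol⁻¹.
Energy required: 1.573e-6 × 3.681e5 = 0.58 J.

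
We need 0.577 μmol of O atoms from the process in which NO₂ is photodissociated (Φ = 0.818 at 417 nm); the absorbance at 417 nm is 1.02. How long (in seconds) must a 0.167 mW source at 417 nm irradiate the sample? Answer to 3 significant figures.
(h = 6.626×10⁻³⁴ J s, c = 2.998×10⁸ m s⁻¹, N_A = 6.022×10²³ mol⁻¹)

Product: 0.577 μmol = 5.77×10⁻⁷ mol.
Photons that must be absorbed: 5.77×10⁻⁷ / 0.818 = 7.054×10⁻⁷ mol.
Fraction absorbed: 1 − 10^(−1.02) = 0.9045.
Incident photons needed: 7.054×10⁻⁷ / 0.9045 = 7.799×10⁻⁷ mol.
Photon energy: hc/λ = 4.764×10⁻¹⁹ J; per mole, 2.869×10⁵ J mol⁻¹.
Energy required: 7.799×10⁻⁷ × 2.869×10⁵ = 0.2238 J.
Time: 0.2238 J / 0.000167 W = 1340 s.

t ≈ 1340 s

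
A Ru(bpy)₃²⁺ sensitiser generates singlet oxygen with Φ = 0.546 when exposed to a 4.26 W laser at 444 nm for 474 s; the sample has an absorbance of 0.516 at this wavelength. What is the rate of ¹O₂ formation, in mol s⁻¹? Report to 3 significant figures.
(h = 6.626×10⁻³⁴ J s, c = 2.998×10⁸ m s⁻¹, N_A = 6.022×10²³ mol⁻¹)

6.00×10⁻⁶ mol s⁻¹

Photon energy at 444 nm: hc/λ = (6.626×10⁻³⁴)(2.998×10⁸)/(444×10⁻⁹) = 4.474×10⁻¹⁹ J.
Energy delivered: (4.26 W)(474 s) = 2019 J.
Photons incident: 2019 / 4.474×10⁻¹⁹ = 4.513×10²¹, i.e. 4.513×10²¹/6.022×10²³ = 0.007494 mol.
Fraction absorbed: 1 − 10^(−0.516) = 0.6952.
Photons absorbed: 0.6952 × 0.007494 = 0.005210 mol.
Product formed: 0.546 × 0.005210 = 0.002845 mol.
Rate: 0.002845 / 474 s = 6.00×10⁻⁶ mol s⁻¹.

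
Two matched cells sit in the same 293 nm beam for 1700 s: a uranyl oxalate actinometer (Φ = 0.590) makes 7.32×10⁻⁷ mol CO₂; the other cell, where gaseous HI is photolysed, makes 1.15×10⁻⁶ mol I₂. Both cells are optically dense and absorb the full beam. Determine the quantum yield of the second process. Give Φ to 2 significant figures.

Φ = 0.93

Photons absorbed by the actinometer: 7.32×10⁻⁷ / 0.590 = 1.241×10⁻⁶ mol.
Φ(unknown) = 1.15×10⁻⁶ / 1.241×10⁻⁶ = 0.93.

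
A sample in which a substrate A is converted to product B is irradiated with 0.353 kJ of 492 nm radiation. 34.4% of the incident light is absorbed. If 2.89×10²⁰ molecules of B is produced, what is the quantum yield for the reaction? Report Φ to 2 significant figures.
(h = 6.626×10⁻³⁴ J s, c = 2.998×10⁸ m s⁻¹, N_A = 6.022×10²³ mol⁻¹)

Product: 2.89×10²⁰ / 6.022×10²³ = 4.799×10⁻⁴ mol.
Photon energy at 492 nm: hc/λ = (6.626×10⁻³⁴)(2.998×10⁸)/(492×10⁻⁹) = 4.038×10⁻¹⁹ J.
Incident energy: 0.353 kJ = 353 J.
Photons incident: 353 / 4.038×10⁻¹⁹ = 8.742×10²⁰, i.e. 8.742×10²⁰/6.022×10²³ = 0.001452 mol.
Photons absorbed: 0.344 × 0.001452 = 4.995×10⁻⁴ mol.
Φ = 4.799×10⁻⁴ mol / 4.995×10⁻⁴ mol photons = 0.96.

Φ = 0.96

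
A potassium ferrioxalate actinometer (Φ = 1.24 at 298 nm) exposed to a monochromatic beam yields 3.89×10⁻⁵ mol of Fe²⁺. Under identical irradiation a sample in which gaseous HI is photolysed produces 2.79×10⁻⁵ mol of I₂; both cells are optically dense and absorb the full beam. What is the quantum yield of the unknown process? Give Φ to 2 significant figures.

Photons absorbed by the actinometer: 3.89×10⁻⁵ / 1.24 = 3.137×10⁻⁵ mol.
Φ(unknown) = 2.79×10⁻⁵ / 3.137×10⁻⁵ = 0.89.

Φ = 0.89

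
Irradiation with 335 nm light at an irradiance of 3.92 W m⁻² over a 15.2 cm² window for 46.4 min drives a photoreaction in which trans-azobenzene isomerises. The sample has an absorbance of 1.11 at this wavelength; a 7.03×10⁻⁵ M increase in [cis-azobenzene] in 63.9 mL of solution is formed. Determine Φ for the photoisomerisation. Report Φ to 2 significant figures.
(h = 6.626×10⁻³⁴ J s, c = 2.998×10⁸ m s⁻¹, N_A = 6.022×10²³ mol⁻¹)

Φ = 0.10

Product: (7.03×10⁻⁵ M)(0.0639 L) = 4.492×10⁻⁶ mol.
Photon energy at 335 nm: hc/λ = (6.626×10⁻³⁴)(2.998×10⁸)/(335×10⁻⁹) = 5.930×10⁻¹⁹ J.
Energy delivered: (3.92 W m⁻²)(15.2×10⁻⁴ m²)(2784 s) = 16.59 J.
Photons incident: 16.59 / 5.930×10⁻¹⁹ = 2.798×10¹⁹, i.e. 2.798×10¹⁹/6.022×10²³ = 4.646×10⁻⁵ mol.
Fraction absorbed: 1 − 10^(−1.11) = 0.9224.
Photons absorbed: 0.9224 × 4.646×10⁻⁵ = 4.285×10⁻⁵ mol.
Φ = 4.492×10⁻⁶ mol / 4.285×10⁻⁵ mol photons = 0.10.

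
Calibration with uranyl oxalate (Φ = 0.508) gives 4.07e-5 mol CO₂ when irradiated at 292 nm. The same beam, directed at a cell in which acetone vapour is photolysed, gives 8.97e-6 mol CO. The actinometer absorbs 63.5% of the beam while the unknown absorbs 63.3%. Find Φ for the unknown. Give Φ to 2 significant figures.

Photons absorbed by the actinometer: 4.07e-5 / 0.508 = 8.012e-5 mol.
Incident flux: 8.012e-5 / 0.635 = 1.262e-4 einstein.
Absorbed by unknown: 0.633 × 1.262e-4 = 7.988e-5 mol.
Φ(unknown) = 8.97e-6 / 7.988e-5 = 0.11.

Φ = 0.11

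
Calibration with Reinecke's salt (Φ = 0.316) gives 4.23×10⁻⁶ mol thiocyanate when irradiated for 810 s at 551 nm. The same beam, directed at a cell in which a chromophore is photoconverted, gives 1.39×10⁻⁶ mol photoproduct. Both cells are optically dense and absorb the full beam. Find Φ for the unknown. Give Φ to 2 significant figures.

Photons absorbed by the actinometer: 4.23×10⁻⁶ / 0.316 = 1.339×10⁻⁵ mol.
Φ(unknown) = 1.39×10⁻⁶ / 1.339×10⁻⁵ = 0.10.

Φ = 0.10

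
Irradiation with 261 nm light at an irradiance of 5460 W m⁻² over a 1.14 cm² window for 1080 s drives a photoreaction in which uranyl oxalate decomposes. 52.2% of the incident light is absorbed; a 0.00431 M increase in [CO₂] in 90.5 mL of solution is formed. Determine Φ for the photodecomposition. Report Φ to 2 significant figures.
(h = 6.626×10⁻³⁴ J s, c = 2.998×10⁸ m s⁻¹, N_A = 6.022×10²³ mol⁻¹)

Product: (0.00431 M)(0.0905 L) = 3.901×10⁻⁴ mol.
Photon energy at 261 nm: hc/λ = (6.626×10⁻³⁴)(2.998×10⁸)/(261×10⁻⁹) = 7.611×10⁻¹⁹ J.
Energy delivered: (5460 W m⁻²)(1.14×10⁻⁴ m²)(1080 s) = 672.2 J.
Photons incident: 672.2 / 7.611×10⁻¹⁹ = 8.832×10²⁰, i.e. 8.832×10²⁰/6.022×10²³ = 0.001467 mol.
Photons absorbed: 0.522 × 0.001467 = 7.658×10⁻⁴ mol.
Φ = 3.901×10⁻⁴ mol / 7.658×10⁻⁴ mol photons = 0.51.

Φ = 0.51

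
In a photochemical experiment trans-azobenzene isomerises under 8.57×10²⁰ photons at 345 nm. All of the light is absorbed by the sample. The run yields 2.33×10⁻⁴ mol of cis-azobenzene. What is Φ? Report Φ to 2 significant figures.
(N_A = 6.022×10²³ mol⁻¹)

Moles of photons: 8.57×10²⁰ / 6.022×10²³ = 0.001423 mol.
Φ = 2.33×10⁻⁴ mol / 0.001423 mol photons = 0.16.

Φ = 0.16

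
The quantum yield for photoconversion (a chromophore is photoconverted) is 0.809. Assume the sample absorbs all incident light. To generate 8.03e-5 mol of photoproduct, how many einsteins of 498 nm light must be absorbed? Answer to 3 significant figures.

9.93e-5 einstein

Photons that must be absorbed: 8.03e-5 / 0.809 = 9.926e-5 mol.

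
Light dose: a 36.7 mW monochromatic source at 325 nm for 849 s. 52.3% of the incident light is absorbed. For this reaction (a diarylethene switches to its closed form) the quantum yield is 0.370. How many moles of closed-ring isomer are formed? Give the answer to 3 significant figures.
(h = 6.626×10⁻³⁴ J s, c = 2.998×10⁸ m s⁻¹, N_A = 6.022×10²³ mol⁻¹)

1.64×10⁻⁵ mol

Photon energy at 325 nm: hc/λ = (6.626×10⁻³⁴)(2.998×10⁸)/(325×10⁻⁹) = 6.112×10⁻¹⁹ J.
Energy delivered: (36.7 mW)(849 s) = 31.16 J.
Photons incident: 31.16 / 6.112×10⁻¹⁹ = 5.098×10¹⁹, i.e. 5.098×10¹⁹/6.022×10²³ = 8.466×10⁻⁵ mol.
Photons absorbed: 0.523 × 8.466×10⁻⁵ = 4.428×10⁻⁵ mol.
Product: Φ × n_abs = 0.370 × 4.428×10⁻⁵ = 1.638×10⁻⁵ mol.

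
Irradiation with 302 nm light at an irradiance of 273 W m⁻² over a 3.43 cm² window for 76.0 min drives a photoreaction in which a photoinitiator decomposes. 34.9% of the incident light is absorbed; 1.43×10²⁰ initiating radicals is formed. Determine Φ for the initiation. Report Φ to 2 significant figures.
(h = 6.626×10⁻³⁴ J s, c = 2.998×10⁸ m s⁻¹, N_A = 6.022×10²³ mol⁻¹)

Φ = 0.63

Product: 1.43×10²⁰ / 6.022×10²³ = 2.375×10⁻⁴ mol.
Photon energy at 302 nm: hc/λ = (6.626×10⁻³⁴)(2.998×10⁸)/(302×10⁻⁹) = 6.578×10⁻¹⁹ J.
Energy delivered: (273 W m⁻²)(3.43×10⁻⁴ m²)(4560 s) = 427.0 J.
Photons incident: 427.0 / 6.578×10⁻¹⁹ = 6.491×10²⁰, i.e. 6.491×10²⁰/6.022×10²³ = 0.001078 mol.
Photons absorbed: 0.349 × 0.001078 = 3.762×10⁻⁴ mol.
Φ = 2.375×10⁻⁴ mol / 3.762×10⁻⁴ mol photons = 0.63.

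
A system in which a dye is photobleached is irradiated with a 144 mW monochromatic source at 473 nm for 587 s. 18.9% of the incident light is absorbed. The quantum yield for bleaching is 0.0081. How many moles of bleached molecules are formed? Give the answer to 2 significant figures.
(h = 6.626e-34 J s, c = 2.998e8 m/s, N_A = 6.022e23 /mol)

Photon energy at 473 nm: hc/λ = (6.626e-34)(2.998e8)/(473e-9) = 4.200e-19 J.
Energy delivered: (144 mW)(587 s) = 84.53 J.
Photons incident: 84.53 / 4.200e-19 = 2.013e20, i.e. 2.013e20/6.022e23 = 3.343e-4 mol.
Photons absorbed: 0.189 × 3.343e-4 = 6.318e-5 mol.
Product: Φ × n_abs = 0.0081 × 6.318e-5 = 5.118e-7 mol.

5.1e-7 mol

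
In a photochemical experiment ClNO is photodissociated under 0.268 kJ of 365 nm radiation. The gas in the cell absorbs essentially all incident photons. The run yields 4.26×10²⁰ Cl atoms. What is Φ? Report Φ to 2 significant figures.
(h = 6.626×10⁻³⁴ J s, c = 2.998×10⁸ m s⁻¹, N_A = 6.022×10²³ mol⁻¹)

Product: 4.26×10²⁰ / 6.022×10²³ = 7.074×10⁻⁴ mol.
Photon energy at 365 nm: hc/λ = (6.626×10⁻³⁴)(2.998×10⁸)/(365×10⁻⁹) = 5.442×10⁻¹⁹ J.
Incident energy: 0.268 kJ = 268 J.
Photons incident: 268 / 5.442×10⁻¹⁹ = 4.925×10²⁰, i.e. 4.925×10²⁰/6.022×10²³ = 8.178×10⁻⁴ mol.
Φ = 7.074×10⁻⁴ mol / 8.178×10⁻⁴ mol photons = 0.87.

Φ = 0.87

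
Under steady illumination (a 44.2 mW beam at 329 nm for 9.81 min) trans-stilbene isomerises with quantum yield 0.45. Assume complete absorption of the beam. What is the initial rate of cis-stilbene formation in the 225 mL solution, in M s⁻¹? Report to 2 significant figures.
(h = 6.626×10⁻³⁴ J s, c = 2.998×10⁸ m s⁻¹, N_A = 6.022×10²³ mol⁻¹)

2.4×10⁻⁷ M s⁻¹

Photon energy at 329 nm: hc/λ = (6.626×10⁻³⁴)(2.998×10⁸)/(329×10⁻⁹) = 6.038×10⁻¹⁹ J.
Energy delivered: (44.2 mW)(588.6 s) = 26.02 J.
Photons incident: 26.02 / 6.038×10⁻¹⁹ = 4.309×10¹⁹, i.e. 4.309×10¹⁹/6.022×10²³ = 7.155×10⁻⁵ mol.
Product formed: 0.45 × 7.155×10⁻⁵ = 3.220×10⁻⁵ mol.
Rate: 3.220×10⁻⁵ mol / (588.6 s × 0.225 L) = 2.4×10⁻⁷ M s⁻¹.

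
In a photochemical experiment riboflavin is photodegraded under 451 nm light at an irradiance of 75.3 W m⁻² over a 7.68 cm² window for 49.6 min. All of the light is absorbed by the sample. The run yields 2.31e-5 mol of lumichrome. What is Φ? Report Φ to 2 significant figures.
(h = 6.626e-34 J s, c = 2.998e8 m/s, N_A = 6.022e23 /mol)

Φ = 0.036

Photon energy at 451 nm: hc/λ = (6.626e-34)(2.998e8)/(451e-9) = 4.405e-19 J.
Energy delivered: (75.3 W m⁻²)(7.68e-4 m²)(2976 s) = 172.1 J.
Photons incident: 172.1 / 4.405e-19 = 3.907e20, i.e. 3.907e20/6.022e23 = 6.488e-4 mol.
Φ = 2.31e-5 mol / 6.488e-4 mol photons = 0.036.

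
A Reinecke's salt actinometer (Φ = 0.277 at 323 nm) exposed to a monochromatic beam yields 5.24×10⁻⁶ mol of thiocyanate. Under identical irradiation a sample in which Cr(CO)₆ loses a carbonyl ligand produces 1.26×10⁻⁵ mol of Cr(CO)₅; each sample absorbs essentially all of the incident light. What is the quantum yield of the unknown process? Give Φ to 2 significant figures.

Φ = 0.67

Photons absorbed by the actinometer: 5.24×10⁻⁶ / 0.277 = 1.892×10⁻⁵ mol.
Φ(unknown) = 1.26×10⁻⁵ / 1.892×10⁻⁵ = 0.67.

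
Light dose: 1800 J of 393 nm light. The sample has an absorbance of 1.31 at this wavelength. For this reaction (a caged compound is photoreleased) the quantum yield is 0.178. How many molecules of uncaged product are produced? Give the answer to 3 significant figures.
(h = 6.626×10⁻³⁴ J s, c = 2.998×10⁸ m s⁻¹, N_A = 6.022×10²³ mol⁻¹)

Photon energy at 393 nm: hc/λ = (6.626×10⁻³⁴)(2.998×10⁸)/(393×10⁻⁹) = 5.055×10⁻¹⁹ J.
Photons incident: 1800 / 5.055×10⁻¹⁹ = 3.561×10²¹, i.e. 3.561×10²¹/6.022×10²³ = 0.005913 mol.
Fraction absorbed: 1 − 10^(−1.31) = 0.9510.
Photons absorbed: 0.9510 × 0.005913 = 0.005623 mol.
Product: Φ × n_abs = 0.178 × 0.005623 = 0.001001 mol.
As a count: 0.001001 × 6.022×10²³ = 6.03×10²⁰.

6.03×10²⁰ molecules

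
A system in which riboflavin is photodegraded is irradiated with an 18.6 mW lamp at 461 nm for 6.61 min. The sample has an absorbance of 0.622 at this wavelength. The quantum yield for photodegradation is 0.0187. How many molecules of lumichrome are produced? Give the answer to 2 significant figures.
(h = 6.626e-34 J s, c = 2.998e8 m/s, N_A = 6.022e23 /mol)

Photon energy at 461 nm: hc/λ = (6.626e-34)(2.998e8)/(461e-9) = 4.309e-19 J.
Energy delivered: (18.6 mW)(396.6 s) = 7.377 J.
Photons incident: 7.377 / 4.309e-19 = 1.712e19, i.e. 1.712e19/6.022e23 = 2.843e-5 mol.
Fraction absorbed: 1 − 10^(−0.622) = 0.7612.
Photons absorbed: 0.7612 × 2.843e-5 = 2.164e-5 mol.
Product: Φ × n_abs = 0.0187 × 2.164e-5 = 4.047e-7 mol.
As a count: 4.047e-7 × 6.022e23 = 2.4e17.

2.4e17 molecules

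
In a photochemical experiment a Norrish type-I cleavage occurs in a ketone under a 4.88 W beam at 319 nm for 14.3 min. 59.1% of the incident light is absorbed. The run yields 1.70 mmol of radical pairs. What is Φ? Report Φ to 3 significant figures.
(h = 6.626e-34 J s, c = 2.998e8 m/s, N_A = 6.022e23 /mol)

Φ = 0.258

Product: 1.70 mmol = 0.00170 mol.
Photon energy at 319 nm: hc/λ = (6.626e-34)(2.998e8)/(319e-9) = 6.227e-19 J.
Energy delivered: (4.88 W)(858 s) = 4187 J.
Photons incident: 4187 / 6.227e-19 = 6.724e21, i.e. 6.724e21/6.022e23 = 0.01117 mol.
Photons absorbed: 0.591 × 0.01117 = 0.006601 mol.
Φ = 0.00170 mol / 0.006601 mol photons = 0.258.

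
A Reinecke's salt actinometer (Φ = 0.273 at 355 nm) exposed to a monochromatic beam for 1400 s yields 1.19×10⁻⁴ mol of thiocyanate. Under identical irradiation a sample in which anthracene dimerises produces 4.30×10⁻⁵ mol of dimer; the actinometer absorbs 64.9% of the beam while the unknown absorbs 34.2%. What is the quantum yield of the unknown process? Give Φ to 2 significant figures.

Photons absorbed by the actinometer: 1.19×10⁻⁴ / 0.273 = 4.359×10⁻⁴ mol.
Incident flux: 4.359×10⁻⁴ / 0.649 = 6.716×10⁻⁴ einstein.
Absorbed by unknown: 0.342 × 6.716×10⁻⁴ = 2.297×10⁻⁴ mol.
Φ(unknown) = 4.30×10⁻⁵ / 2.297×10⁻⁴ = 0.19.

Φ = 0.19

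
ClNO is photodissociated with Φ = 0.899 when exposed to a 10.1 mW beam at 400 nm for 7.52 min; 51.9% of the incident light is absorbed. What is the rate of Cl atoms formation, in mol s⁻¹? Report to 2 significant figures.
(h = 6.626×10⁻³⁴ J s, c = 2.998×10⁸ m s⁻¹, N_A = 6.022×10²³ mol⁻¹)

Photon energy at 400 nm: hc/λ = (6.626×10⁻³⁴)(2.998×10⁸)/(400×10⁻⁹) = 4.966×10⁻¹⁹ J.
Energy delivered: (10.1 mW)(451.2 s) = 4.557 J.
Photons incident: 4.557 / 4.966×10⁻¹⁹ = 9.176×10¹⁸, i.e. 9.176×10¹⁸/6.022×10²³ = 1.524×10⁻⁵ mol.
Photons absorbed: 0.519 × 1.524×10⁻⁵ = 7.910×10⁻⁶ mol.
Product formed: 0.899 × 7.910×10⁻⁶ = 7.111×10⁻⁶ mol.
Rate: 7.111×10⁻⁶ / 451.2 s = 1.6×10⁻⁸ mol s⁻¹.

1.6×10⁻⁸ mol s⁻¹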